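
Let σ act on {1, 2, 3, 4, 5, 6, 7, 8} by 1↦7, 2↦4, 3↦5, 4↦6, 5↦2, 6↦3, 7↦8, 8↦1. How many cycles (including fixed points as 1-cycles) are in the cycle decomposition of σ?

2

Cycle decomposition: (1 7 8) (2 4 6 3 5).
2 cycles.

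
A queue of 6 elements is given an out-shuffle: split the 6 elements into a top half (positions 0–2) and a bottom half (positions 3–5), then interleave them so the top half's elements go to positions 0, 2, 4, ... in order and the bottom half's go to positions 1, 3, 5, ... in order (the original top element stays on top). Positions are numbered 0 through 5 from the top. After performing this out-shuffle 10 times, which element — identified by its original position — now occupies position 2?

3

Work backwards from position 2, undoing one out-shuffle at a time:
2 ← 1 ← 3 ← 4 ← 2 ← 1 ← 3 ← 4 ← 2 ← 1 ← 3
So the element now at position 2 started at position 3.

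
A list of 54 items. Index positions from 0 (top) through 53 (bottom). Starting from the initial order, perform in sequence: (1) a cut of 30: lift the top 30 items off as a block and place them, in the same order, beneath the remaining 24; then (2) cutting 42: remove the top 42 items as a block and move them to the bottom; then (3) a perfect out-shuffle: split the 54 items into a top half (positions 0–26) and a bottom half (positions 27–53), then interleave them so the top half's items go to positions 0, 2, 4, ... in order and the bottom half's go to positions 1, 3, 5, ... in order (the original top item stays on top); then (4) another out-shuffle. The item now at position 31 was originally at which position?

Undo the operations in reverse order, starting from position 31:
  undo op 4 (out-shuffle, from bottom half): 31 ← 42
  undo op 3 (out-shuffle, from top half): 42 ← 21
  undo op 2 (cut 42): 21 ← 9
  undo op 1 (cut 30): 9 ← 39
So the item at position 31 came from original position 39.

39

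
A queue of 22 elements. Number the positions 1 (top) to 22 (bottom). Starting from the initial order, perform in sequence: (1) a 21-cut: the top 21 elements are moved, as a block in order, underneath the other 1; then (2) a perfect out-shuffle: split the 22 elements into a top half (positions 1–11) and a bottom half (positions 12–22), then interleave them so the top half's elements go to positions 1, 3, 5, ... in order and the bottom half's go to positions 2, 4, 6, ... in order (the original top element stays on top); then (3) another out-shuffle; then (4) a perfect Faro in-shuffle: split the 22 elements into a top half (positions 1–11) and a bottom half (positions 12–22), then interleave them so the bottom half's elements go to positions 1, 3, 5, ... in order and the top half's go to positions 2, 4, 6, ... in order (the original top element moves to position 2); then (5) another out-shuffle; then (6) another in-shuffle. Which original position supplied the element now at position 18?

Undo the operations in reverse order, starting from position 18:
  undo op 6 (in-shuffle, from top half): 18 ← 9
  undo op 5 (out-shuffle, from top half): 9 ← 5
  undo op 4 (in-shuffle, from bottom half): 5 ← 14
  undo op 3 (out-shuffle, from bottom half): 14 ← 18
  undo op 2 (out-shuffle, from bottom half): 18 ← 20
  undo op 1 (cut 21): 20 ← 19
So the element at position 18 came from original position 19.

19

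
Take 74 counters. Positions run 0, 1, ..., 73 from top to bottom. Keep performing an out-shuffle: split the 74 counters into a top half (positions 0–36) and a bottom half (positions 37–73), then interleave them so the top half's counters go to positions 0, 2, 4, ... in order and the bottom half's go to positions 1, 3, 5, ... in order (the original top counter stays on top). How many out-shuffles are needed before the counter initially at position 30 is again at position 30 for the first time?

Follow position 30 under repeated out-shuffles:
30 → 60 → 47 → 21 → 42 → 11 → 22 → 44 → 15 → 30
It first returns after 9 out-shuffles.

9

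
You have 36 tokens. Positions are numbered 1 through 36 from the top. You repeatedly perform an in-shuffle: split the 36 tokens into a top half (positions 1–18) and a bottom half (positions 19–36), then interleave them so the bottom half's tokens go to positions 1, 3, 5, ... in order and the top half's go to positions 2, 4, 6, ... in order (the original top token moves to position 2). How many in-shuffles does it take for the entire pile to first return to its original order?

The in-shuffle permutes the 36 positions with cycle lengths [36].
Every token is home exactly when every cycle has completed a whole number of laps, i.e. after lcm(36) = 36 in-shuffles.

36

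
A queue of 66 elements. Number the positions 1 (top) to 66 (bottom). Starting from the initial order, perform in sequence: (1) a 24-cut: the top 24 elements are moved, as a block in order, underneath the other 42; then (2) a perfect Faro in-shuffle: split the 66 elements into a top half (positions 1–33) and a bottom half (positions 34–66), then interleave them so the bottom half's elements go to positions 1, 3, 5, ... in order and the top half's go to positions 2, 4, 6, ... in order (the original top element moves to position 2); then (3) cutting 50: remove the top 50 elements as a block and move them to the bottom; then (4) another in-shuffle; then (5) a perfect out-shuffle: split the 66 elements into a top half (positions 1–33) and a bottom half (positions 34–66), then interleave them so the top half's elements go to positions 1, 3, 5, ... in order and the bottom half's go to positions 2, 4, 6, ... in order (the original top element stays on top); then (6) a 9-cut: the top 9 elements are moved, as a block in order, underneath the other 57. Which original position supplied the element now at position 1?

Undo the operations in reverse order, starting from position 1:
  undo op 6 (cut 9): 1 ← 10
  undo op 5 (out-shuffle, from bottom half): 10 ← 38
  undo op 4 (in-shuffle, from top half): 38 ← 19
  undo op 3 (cut 50): 19 ← 3
  undo op 2 (in-shuffle, from bottom half): 3 ← 35
  undo op 1 (cut 24): 35 ← 59
So the element at position 1 came from original position 59.

59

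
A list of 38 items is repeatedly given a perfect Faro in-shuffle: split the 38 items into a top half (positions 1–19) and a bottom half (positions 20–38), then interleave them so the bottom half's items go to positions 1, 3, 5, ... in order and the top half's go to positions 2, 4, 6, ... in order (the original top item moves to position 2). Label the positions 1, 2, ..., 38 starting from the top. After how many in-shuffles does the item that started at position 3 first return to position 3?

Follow position 3 under repeated in-shuffles:
3 → 6 → 12 → 24 → 9 → 18 → 36 → 33 → 27 → 15 → 30 → 21 → 3
It first returns after 12 in-shuffles.

12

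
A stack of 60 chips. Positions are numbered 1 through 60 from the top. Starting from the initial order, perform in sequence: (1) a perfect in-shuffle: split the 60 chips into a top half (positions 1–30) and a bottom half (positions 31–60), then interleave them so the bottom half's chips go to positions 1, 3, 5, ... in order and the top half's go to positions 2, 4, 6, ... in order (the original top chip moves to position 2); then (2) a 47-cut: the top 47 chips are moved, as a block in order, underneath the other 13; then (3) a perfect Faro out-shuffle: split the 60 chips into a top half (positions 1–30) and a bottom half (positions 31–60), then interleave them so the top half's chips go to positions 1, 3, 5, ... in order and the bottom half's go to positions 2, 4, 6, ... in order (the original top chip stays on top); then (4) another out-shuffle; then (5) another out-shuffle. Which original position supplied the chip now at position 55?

Undo the operations in reverse order, starting from position 55:
  undo op 5 (out-shuffle, from top half): 55 ← 28
  undo op 4 (out-shuffle, from bottom half): 28 ← 44
  undo op 3 (out-shuffle, from bottom half): 44 ← 52
  undo op 2 (cut 47): 52 ← 39
  undo op 1 (in-shuffle, from bottom half): 39 ← 50
So the chip at position 55 came from original position 50.

50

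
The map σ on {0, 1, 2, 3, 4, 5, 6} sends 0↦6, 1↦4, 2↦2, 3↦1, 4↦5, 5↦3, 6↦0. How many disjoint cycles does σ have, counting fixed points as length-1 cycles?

3

Cycle decomposition: (0 6) (1 4 5 3) (2).
3 cycles.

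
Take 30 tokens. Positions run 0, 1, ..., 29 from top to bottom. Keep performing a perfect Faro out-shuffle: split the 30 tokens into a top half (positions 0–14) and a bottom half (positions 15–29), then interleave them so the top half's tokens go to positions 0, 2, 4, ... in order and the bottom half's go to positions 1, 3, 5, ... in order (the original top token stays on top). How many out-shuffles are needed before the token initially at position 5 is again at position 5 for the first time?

28

Follow position 5 under repeated out-shuffles:
5 → 10 → 20 → 11 → 22 → 15 → 1 → 2 → ... → 5 (length 28)
It first returns after 28 out-shuffles.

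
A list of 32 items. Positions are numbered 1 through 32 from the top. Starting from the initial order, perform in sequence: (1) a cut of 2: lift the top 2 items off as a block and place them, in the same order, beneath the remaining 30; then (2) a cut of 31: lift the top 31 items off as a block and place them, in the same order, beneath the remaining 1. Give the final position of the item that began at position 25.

24

Track the item from position 25 forward through each operation:
  after op 1 (cut 2): 25 → 23
  after op 2 (cut 31): 23 → 24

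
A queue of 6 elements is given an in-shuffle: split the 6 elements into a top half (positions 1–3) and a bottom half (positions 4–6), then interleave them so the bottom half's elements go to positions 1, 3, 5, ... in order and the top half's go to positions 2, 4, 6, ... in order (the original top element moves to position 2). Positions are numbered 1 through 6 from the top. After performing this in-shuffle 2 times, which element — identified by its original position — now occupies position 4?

Work backwards from position 4, undoing one in-shuffle at a time:
4 ← 2 ← 1
So the element now at position 4 started at position 1.

1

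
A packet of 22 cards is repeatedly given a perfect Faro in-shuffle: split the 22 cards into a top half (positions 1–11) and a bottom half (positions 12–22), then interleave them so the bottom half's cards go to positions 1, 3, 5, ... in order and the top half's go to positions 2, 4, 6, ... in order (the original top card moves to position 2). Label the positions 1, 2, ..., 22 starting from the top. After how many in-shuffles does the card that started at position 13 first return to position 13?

11

Follow position 13 under repeated in-shuffles:
13 → 3 → 6 → 12 → 1 → 2 → 4 → 8 → 16 → 9 → 18 → 13
It first returns after 11 in-shuffles.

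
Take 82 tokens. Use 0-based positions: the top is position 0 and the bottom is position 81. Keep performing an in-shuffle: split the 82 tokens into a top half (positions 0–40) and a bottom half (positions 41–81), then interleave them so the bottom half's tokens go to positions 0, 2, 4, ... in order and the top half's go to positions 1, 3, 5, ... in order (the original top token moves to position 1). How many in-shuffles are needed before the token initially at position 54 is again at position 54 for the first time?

82

Follow position 54 under repeated in-shuffles:
54 → 26 → 53 → 24 → 49 → 16 → 33 → 67 → ... → 54 (length 82)
It first returns after 82 in-shuffles.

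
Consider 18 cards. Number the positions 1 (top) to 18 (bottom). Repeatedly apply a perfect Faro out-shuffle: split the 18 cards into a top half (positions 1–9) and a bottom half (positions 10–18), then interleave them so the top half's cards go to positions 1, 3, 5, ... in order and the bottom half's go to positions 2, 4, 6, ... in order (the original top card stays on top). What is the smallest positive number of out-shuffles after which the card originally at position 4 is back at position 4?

8

Follow position 4 under repeated out-shuffles:
4 → 7 → 13 → 8 → 15 → 12 → 6 → 11 → 4
It first returns after 8 out-shuffles.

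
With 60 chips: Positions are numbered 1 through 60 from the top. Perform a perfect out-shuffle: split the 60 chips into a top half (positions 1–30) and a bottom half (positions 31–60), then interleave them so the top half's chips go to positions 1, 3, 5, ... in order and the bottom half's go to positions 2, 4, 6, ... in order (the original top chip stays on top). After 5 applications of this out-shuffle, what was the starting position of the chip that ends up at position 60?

Work backwards from position 60, undoing one out-shuffle at a time:
60 ← 60 ← 60 ← 60 ← 60 ← 60
So the chip now at position 60 started at position 60.

60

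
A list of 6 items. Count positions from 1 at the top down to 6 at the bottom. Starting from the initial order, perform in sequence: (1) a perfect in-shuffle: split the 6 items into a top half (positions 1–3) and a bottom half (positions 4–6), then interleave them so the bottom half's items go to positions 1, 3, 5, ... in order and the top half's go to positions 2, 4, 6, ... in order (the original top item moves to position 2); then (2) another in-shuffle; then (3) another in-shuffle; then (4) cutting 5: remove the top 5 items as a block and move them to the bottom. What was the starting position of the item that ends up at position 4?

3

Undo the operations in reverse order, starting from position 4:
  undo op 4 (cut 5): 4 ← 3
  undo op 3 (in-shuffle, from bottom half): 3 ← 5
  undo op 2 (in-shuffle, from bottom half): 5 ← 6
  undo op 1 (in-shuffle, from top half): 6 ← 3
So the item at position 4 came from original position 3.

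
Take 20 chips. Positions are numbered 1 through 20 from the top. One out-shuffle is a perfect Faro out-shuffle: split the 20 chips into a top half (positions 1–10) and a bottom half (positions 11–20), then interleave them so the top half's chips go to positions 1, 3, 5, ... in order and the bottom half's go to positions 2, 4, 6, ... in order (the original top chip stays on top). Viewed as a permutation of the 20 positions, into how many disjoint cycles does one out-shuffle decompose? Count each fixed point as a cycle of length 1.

Trace each unvisited position around until it returns:
(1) (2 3 5 9 17 14 ... len 18) (20)
3 cycles in total.

3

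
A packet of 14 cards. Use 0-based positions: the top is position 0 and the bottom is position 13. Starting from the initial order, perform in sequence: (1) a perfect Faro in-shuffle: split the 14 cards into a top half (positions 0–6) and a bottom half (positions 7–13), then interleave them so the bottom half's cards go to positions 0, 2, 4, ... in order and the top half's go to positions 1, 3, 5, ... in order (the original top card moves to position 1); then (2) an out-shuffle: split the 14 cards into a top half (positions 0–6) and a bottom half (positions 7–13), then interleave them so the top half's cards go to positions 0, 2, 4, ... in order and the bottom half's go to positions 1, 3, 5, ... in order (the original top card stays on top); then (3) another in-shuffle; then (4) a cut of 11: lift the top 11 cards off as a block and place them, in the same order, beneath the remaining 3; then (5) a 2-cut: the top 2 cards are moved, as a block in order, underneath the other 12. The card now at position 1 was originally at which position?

12

Undo the operations in reverse order, starting from position 1:
  undo op 5 (cut 2): 1 ← 3
  undo op 4 (cut 11): 3 ← 0
  undo op 3 (in-shuffle, from bottom half): 0 ← 7
  undo op 2 (out-shuffle, from bottom half): 7 ← 10
  undo op 1 (in-shuffle, from bottom half): 10 ← 12
So the card at position 1 came from original position 12.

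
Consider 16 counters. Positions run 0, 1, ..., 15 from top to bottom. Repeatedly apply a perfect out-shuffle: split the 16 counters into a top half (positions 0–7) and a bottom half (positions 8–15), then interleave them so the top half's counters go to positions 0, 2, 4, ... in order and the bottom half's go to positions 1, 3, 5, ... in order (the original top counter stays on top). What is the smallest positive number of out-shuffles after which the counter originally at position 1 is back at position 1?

4

Follow position 1 under repeated out-shuffles:
1 → 2 → 4 → 8 → 1
It first returns after 4 out-shuffles.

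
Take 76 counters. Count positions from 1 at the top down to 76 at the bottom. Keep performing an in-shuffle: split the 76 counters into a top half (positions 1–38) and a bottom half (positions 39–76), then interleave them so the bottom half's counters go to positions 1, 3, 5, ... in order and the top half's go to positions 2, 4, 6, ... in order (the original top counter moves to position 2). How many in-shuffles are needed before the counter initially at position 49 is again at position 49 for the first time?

Follow position 49 under repeated in-shuffles:
49 → 21 → 42 → 7 → 14 → 28 → 56 → 35 → 70 → 63 → 49
It first returns after 10 in-shuffles.

10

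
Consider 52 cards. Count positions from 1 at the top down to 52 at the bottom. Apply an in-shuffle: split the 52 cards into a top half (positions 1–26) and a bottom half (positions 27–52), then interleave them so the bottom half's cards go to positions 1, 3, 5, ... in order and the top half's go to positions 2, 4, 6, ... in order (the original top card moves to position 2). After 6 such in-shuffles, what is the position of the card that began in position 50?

Track the card's position through each in-shuffle:
50 → 47 → 41 → 29 → 5 → 10 → 20

20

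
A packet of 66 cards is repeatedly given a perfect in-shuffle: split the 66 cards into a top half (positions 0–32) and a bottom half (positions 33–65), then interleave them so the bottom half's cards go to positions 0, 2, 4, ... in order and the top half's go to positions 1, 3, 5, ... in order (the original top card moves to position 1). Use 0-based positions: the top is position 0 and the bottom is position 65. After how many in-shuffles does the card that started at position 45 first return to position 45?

Follow position 45 under repeated in-shuffles:
45 → 24 → 49 → 32 → 65 → 64 → 62 → 58 → ... → 45 (length 66)
It first returns after 66 in-shuffles.

66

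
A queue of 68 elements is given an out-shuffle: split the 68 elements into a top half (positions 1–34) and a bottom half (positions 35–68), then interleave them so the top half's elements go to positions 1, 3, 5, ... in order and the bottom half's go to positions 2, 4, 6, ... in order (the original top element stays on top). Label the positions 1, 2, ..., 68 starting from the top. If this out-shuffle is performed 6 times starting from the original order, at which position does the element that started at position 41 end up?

Track the element's position through each out-shuffle:
41 → 14 → 27 → 53 → 38 → 8 → 15

15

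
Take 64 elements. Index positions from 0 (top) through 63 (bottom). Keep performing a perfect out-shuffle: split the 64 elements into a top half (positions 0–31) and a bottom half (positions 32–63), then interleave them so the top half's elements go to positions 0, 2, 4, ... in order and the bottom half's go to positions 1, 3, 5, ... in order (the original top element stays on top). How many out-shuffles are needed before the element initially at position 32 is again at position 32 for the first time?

Follow position 32 under repeated out-shuffles:
32 → 1 → 2 → 4 → 8 → 16 → 32
It first returns after 6 out-shuffles.

6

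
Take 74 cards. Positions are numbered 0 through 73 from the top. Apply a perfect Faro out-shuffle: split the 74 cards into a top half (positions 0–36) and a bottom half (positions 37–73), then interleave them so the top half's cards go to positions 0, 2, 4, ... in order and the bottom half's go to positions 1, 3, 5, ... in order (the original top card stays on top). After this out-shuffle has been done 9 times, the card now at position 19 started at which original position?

19

Work backwards from position 19, undoing one out-shuffle at a time:
19 ← 46 ← 23 ← 48 ← 24 ← 12 ← 6 ← 3 ← 38 ← 19
So the card now at position 19 started at position 19.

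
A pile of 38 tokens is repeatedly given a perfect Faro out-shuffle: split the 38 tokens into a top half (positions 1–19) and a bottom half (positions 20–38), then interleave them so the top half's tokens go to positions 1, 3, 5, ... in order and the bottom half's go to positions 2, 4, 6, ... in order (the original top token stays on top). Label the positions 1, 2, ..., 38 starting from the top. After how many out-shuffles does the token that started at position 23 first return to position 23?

36

Follow position 23 under repeated out-shuffles:
23 → 8 → 15 → 29 → 20 → 2 → 3 → 5 → ... → 23 (length 36)
It first returns after 36 out-shuffles.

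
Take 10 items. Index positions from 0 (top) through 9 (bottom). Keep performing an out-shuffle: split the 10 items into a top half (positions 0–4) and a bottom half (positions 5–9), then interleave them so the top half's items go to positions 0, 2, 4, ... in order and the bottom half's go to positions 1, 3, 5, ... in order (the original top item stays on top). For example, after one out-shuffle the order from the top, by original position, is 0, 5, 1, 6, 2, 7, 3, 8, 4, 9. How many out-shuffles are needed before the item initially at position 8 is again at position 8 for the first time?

Follow position 8 under repeated out-shuffles:
8 → 7 → 5 → 1 → 2 → 4 → 8
It first returns after 6 out-shuffles.

6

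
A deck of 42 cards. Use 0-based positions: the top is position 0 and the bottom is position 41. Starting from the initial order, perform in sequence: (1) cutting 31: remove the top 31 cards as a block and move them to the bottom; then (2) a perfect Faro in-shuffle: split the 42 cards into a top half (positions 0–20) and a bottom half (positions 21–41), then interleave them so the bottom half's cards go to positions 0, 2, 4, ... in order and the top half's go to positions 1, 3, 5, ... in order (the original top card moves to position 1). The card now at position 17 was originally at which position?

Undo the operations in reverse order, starting from position 17:
  undo op 2 (in-shuffle, from top half): 17 ← 8
  undo op 1 (cut 31): 8 ← 39
So the card at position 17 came from original position 39.

39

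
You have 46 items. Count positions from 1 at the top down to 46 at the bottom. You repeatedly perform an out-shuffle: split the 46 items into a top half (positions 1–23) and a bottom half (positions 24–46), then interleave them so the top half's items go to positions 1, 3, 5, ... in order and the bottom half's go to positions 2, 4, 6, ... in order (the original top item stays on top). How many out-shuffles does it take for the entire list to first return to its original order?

The out-shuffle permutes the 46 positions with cycle lengths [1, 1, 2, 4, 4, 4, 6, 12, 12].
Every item is home exactly when every cycle has completed a whole number of laps, i.e. after lcm(1, 2, 4, 6, 12) = 12 out-shuffles.

12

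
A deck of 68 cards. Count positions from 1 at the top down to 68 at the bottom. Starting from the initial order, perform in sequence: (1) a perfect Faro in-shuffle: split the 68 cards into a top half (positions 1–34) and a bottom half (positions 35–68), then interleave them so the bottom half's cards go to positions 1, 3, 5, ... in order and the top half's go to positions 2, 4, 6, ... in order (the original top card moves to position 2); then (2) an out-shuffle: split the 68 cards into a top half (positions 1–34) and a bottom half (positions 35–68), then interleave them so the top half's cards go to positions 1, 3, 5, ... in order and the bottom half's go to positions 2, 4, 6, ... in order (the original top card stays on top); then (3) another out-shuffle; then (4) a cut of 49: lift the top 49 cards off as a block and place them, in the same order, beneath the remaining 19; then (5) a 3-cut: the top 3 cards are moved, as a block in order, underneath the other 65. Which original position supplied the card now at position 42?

12

Undo the operations in reverse order, starting from position 42:
  undo op 5 (cut 3): 42 ← 45
  undo op 4 (cut 49): 45 ← 26
  undo op 3 (out-shuffle, from bottom half): 26 ← 47
  undo op 2 (out-shuffle, from top half): 47 ← 24
  undo op 1 (in-shuffle, from top half): 24 ← 12
So the card at position 42 came from original position 12.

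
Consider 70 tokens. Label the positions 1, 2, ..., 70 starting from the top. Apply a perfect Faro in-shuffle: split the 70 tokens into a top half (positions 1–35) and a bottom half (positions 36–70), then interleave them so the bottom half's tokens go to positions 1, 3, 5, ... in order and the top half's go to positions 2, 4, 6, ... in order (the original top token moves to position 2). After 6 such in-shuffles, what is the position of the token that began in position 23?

52

Track the token's position through each in-shuffle:
23 → 46 → 21 → 42 → 13 → 26 → 52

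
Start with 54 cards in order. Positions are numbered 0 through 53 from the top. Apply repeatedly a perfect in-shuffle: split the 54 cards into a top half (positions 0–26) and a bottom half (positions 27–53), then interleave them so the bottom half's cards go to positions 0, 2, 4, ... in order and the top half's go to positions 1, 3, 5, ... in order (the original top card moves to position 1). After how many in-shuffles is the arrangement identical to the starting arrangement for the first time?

20

The in-shuffle permutes the 54 positions with cycle lengths [4, 10, 20, 20].
Every card is home exactly when every cycle has completed a whole number of laps, i.e. after lcm(4, 10, 20) = 20 in-shuffles.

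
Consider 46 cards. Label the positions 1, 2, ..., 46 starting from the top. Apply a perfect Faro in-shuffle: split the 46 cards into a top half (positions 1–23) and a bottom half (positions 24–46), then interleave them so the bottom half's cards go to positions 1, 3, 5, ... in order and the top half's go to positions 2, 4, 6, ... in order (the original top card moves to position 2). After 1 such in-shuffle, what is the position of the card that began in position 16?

Track the card's position through each in-shuffle:
16 → 32

32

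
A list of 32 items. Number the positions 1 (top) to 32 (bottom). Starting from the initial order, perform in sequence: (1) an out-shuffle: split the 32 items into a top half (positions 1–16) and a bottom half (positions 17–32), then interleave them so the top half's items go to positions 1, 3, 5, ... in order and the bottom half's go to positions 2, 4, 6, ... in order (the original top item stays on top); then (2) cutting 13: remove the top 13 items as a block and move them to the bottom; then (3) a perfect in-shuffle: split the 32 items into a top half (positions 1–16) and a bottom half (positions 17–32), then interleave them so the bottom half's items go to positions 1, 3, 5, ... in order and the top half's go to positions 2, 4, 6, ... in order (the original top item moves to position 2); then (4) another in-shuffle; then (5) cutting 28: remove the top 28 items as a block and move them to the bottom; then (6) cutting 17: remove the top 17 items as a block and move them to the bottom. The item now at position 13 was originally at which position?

Undo the operations in reverse order, starting from position 13:
  undo op 6 (cut 17): 13 ← 30
  undo op 5 (cut 28): 30 ← 26
  undo op 4 (in-shuffle, from top half): 26 ← 13
  undo op 3 (in-shuffle, from bottom half): 13 ← 23
  undo op 2 (cut 13): 23 ← 4
  undo op 1 (out-shuffle, from bottom half): 4 ← 18
So the item at position 13 came from original position 18.

18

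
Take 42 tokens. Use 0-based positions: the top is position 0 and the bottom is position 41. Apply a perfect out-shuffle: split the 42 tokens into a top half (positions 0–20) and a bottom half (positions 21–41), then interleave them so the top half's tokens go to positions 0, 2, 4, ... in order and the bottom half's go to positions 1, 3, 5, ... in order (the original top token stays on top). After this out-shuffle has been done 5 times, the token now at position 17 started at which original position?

30

Work backwards from position 17, undoing one out-shuffle at a time:
17 ← 29 ← 35 ← 38 ← 19 ← 30
So the token now at position 17 started at position 30.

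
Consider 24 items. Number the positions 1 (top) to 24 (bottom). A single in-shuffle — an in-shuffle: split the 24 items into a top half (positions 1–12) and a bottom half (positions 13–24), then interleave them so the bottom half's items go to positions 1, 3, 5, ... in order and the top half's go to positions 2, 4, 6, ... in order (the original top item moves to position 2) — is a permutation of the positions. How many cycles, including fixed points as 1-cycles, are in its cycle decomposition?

2

Trace each unvisited position around until it returns:
(1 2 4 8 16 7 ... len 20) (5 10 20 15)
2 cycles in total.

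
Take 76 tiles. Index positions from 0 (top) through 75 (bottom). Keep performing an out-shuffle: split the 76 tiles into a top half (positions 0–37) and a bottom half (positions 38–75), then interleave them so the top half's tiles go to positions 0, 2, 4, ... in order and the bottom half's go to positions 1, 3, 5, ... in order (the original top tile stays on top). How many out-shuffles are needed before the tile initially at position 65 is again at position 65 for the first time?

4

Follow position 65 under repeated out-shuffles:
65 → 55 → 35 → 70 → 65
It first returns after 4 out-shuffles.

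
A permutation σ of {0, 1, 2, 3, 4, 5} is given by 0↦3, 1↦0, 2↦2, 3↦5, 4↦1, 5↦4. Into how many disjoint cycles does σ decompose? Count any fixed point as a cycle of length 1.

Cycle decomposition: (0 3 5 4 1) (2).
2 cycles.

2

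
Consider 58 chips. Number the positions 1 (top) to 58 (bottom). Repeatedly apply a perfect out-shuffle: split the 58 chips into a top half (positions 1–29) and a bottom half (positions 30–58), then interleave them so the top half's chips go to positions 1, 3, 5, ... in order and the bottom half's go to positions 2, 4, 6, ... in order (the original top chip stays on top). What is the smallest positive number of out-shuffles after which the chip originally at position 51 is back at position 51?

Follow position 51 under repeated out-shuffles:
51 → 44 → 30 → 2 → 3 → 5 → 9 → 17 → 33 → 8 → 15 → 29 → 57 → 56 → 54 → 50 → 42 → 26 → 51
It first returns after 18 out-shuffles.

18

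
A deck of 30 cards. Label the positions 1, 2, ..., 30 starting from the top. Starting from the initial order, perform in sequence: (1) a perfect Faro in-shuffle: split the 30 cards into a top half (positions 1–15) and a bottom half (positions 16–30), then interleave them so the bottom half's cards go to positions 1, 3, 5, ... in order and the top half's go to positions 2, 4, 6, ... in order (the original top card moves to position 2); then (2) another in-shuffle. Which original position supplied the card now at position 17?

Undo the operations in reverse order, starting from position 17:
  undo op 2 (in-shuffle, from bottom half): 17 ← 24
  undo op 1 (in-shuffle, from top half): 24 ← 12
So the card at position 17 came from original position 12.

12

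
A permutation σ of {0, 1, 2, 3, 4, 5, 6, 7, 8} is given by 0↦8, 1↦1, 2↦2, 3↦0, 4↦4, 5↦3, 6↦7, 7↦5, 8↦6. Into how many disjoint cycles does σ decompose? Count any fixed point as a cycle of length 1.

Cycle decomposition: (0 8 6 7 5 3) (1) (2) (4).
4 cycles.

4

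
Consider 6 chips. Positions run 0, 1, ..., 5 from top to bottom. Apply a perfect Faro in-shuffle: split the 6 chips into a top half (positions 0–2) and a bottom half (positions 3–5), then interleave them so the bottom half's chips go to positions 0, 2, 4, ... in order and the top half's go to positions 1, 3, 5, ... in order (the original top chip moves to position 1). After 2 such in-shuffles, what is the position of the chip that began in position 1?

0

Track the chip's position through each in-shuffle:
1 → 3 → 0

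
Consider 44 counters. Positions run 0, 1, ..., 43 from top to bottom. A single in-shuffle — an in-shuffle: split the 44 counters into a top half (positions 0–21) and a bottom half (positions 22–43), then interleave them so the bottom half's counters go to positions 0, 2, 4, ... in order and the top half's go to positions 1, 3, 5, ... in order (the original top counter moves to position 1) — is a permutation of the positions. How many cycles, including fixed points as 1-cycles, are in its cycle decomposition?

7

Trace each unvisited position around until it returns:
(0 1 3 7 15 31 ... len 12) (2 5 11 23) (4 9 19 39 34 24) (6 13 27 10 21 43 ... len 12) (8 17 35 26) (14 29) (20 41 38 32)
7 cycles in total.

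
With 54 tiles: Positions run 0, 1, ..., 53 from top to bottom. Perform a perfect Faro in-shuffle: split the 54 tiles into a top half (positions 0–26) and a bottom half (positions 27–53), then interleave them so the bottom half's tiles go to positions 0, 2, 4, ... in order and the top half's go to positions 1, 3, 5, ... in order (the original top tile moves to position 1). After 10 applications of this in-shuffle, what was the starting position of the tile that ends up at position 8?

30

Work backwards from position 8, undoing one in-shuffle at a time:
8 ← 31 ← 15 ← 7 ← 3 ← 1 ← 0 ← 27 ← 13 ← 6 ← 30
So the tile now at position 8 started at position 30.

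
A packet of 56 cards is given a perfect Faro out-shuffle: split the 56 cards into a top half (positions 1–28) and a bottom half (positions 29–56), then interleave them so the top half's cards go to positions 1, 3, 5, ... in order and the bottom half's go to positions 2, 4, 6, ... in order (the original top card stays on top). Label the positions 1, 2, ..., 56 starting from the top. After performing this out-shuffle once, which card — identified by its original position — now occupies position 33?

17

Work backwards from position 33, undoing one out-shuffle at a time:
33 ← 17
So the card now at position 33 started at position 17.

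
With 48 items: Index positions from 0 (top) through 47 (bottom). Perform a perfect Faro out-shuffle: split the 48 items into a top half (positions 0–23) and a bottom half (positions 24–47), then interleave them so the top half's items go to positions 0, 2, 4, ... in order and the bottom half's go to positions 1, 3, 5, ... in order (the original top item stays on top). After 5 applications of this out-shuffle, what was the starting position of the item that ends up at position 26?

Work backwards from position 26, undoing one out-shuffle at a time:
26 ← 13 ← 30 ← 15 ← 31 ← 39
So the item now at position 26 started at position 39.

39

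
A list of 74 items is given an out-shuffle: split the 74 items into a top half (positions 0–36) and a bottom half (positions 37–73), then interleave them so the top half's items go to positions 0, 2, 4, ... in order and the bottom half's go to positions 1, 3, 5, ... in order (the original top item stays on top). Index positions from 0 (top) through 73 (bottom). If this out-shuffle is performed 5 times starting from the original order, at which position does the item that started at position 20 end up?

Track the item's position through each out-shuffle:
20 → 40 → 7 → 14 → 28 → 56

56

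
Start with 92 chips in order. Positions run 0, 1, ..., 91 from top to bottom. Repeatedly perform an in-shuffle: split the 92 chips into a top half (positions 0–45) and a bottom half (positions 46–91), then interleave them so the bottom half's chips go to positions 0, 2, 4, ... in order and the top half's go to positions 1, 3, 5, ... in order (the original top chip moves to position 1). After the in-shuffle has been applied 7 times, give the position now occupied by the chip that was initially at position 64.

Track the chip's position through each in-shuffle:
64 → 36 → 73 → 54 → 16 → 33 → 67 → 42

42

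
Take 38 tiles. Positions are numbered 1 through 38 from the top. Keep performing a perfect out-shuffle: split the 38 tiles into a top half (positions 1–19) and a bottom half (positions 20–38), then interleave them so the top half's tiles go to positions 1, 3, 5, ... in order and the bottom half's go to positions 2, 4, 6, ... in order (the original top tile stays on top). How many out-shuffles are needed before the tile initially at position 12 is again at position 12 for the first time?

Follow position 12 under repeated out-shuffles:
12 → 23 → 8 → 15 → 29 → 20 → 2 → 3 → ... → 12 (length 36)
It first returns after 36 out-shuffles.

36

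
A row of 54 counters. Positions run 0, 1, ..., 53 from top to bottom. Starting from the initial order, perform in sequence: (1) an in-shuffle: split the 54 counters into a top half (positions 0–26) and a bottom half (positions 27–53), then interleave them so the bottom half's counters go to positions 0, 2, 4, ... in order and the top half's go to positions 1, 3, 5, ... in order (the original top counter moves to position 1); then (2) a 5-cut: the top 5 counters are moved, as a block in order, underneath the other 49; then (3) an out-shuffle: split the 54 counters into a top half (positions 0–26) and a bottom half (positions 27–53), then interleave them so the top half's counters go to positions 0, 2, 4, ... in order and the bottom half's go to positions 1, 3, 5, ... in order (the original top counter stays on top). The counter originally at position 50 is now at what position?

Track the counter from position 50 forward through each operation:
  after op 1 (in-shuffle): 50 → 46
  after op 2 (cut 5): 46 → 41
  after op 3 (out-shuffle): 41 → 29

29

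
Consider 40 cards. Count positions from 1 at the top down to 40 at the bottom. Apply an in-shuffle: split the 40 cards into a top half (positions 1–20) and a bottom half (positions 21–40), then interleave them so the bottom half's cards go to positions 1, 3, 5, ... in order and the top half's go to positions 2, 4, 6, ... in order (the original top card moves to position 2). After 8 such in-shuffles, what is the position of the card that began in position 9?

8

Track the card's position through each in-shuffle:
9 → 18 → 36 → 31 → 21 → 1 → 2 → 4 → 8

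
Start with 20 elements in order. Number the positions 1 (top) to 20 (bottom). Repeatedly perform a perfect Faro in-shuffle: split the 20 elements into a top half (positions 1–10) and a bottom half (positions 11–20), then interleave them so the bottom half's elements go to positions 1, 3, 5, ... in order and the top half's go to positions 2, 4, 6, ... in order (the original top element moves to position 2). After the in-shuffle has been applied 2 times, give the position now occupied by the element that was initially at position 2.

8

Track the element's position through each in-shuffle:
2 → 4 → 8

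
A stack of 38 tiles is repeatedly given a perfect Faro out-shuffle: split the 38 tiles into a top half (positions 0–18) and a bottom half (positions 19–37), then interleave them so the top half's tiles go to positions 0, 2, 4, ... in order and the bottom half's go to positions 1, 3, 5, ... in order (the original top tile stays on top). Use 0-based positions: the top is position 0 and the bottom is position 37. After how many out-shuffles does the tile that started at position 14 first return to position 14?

Follow position 14 under repeated out-shuffles:
14 → 28 → 19 → 1 → 2 → 4 → 8 → 16 → ... → 14 (length 36)
It first returns after 36 out-shuffles.

36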